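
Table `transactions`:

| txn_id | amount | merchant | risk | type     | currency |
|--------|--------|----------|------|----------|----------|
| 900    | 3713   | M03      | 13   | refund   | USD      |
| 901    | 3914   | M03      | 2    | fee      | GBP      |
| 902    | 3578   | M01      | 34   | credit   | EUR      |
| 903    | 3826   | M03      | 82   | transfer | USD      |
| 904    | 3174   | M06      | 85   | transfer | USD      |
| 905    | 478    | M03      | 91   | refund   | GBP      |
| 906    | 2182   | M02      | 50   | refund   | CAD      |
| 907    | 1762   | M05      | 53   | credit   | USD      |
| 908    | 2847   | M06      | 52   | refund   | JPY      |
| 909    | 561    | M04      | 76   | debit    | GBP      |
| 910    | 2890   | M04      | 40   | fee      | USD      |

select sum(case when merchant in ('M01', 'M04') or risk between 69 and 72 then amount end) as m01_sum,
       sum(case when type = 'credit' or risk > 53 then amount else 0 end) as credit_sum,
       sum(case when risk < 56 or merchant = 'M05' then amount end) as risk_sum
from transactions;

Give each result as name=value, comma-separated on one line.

[m01_sum: merchant in ('M01', 'M04') or risk between 69 and 72]
txn_id=900: ✗
txn_id=901: ✗
txn_id=902: ✓ → 3578
txn_id=903: ✗
txn_id=904: ✗
txn_id=905: ✗
txn_id=906: ✗
txn_id=907: ✗
txn_id=908: ✗
txn_id=909: ✓ → 561
txn_id=910: ✓ → 2890
m01_sum = 3578 + 561 + 2890 = 7029
—
[credit_sum: type = 'credit' or risk > 53]
txn_id=900: ✗
txn_id=901: ✗
txn_id=902: ✓ → 3578
txn_id=903: ✓ → 3826
txn_id=904: ✓ → 3174
txn_id=905: ✓ → 478
txn_id=906: ✗
txn_id=907: ✓ → 1762
txn_id=908: ✗
txn_id=909: ✓ → 561
txn_id=910: ✗
credit_sum = 3578 + 3826 + 3174 + 478 + 1762 + 561 = 13379
—
[risk_sum: risk < 56 or merchant = 'M05']
txn_id=900: ✓ → 3713
txn_id=901: ✓ → 3914
txn_id=902: ✓ → 3578
txn_id=903: ✗
txn_id=904: ✗
txn_id=905: ✗
txn_id=906: ✓ → 2182
txn_id=907: ✓ → 1762
txn_id=908: ✓ → 2847
txn_id=909: ✗
txn_id=910: ✓ → 2890
risk_sum = 3713 + 3914 + 3578 + 2182 + 1762 + 2847 + 2890 = 20886

m01_sum=7029, credit_sum=13379, risk_sum=20886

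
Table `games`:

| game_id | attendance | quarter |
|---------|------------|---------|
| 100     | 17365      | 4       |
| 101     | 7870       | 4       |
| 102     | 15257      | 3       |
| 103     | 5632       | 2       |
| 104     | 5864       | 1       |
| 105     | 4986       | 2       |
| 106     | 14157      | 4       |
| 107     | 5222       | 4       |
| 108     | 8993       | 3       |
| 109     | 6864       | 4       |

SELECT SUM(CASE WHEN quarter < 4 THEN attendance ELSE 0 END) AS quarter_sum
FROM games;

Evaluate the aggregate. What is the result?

40732

game_id=100: ✗
game_id=101: ✗
game_id=102: ✓ → 15257
game_id=103: ✓ → 5632
game_id=104: ✓ → 5864
game_id=105: ✓ → 4986
game_id=106: ✗
game_id=107: ✗
game_id=108: ✓ → 8993
game_id=109: ✗
quarter_sum = 15257 + 5632 + 5864 + 4986 + 8993 = 40732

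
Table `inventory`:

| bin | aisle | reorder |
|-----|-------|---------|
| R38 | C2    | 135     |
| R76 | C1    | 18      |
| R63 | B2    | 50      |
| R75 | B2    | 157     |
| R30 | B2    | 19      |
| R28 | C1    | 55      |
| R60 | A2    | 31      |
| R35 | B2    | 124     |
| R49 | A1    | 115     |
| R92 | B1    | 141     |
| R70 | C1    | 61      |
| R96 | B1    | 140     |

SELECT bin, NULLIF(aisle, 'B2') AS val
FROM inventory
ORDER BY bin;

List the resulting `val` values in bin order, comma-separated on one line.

bin=R28: aisle=C1 vs B2: differ → C1
bin=R30: aisle=B2 vs B2: equal → NULL
bin=R35: aisle=B2 vs B2: equal → NULL
bin=R38: aisle=C2 vs B2: differ → C2
bin=R49: aisle=A1 vs B2: differ → A1
bin=R60: aisle=A2 vs B2: differ → A2
bin=R63: aisle=B2 vs B2: equal → NULL
bin=R70: aisle=C1 vs B2: differ → C1
bin=R75: aisle=B2 vs B2: equal → NULL
bin=R76: aisle=C1 vs B2: differ → C1
bin=R92: aisle=B1 vs B2: differ → B1
bin=R96: aisle=B1 vs B2: differ → B1

C1, NULL, NULL, C2, A1, A2, NULL, C1, NULL, C1, B1, B1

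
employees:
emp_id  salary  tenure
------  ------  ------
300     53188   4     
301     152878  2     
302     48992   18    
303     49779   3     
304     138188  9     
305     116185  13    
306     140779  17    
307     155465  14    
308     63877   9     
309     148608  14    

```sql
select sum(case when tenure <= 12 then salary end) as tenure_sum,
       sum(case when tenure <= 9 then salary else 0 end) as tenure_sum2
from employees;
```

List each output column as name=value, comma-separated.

tenure_sum=457910, tenure_sum2=457910

[tenure_sum: tenure <= 12]
emp_id=300: ✓ → 53188
emp_id=301: ✓ → 152878
emp_id=302: ✗
emp_id=303: ✓ → 49779
emp_id=304: ✓ → 138188
emp_id=305: ✗
emp_id=306: ✗
emp_id=307: ✗
emp_id=308: ✓ → 63877
emp_id=309: ✗
tenure_sum = 53188 + 152878 + 49779 + 138188 + 63877 = 457910
—
[tenure_sum2: tenure <= 9]
emp_id=300: ✓ → 53188
emp_id=301: ✓ → 152878
emp_id=302: ✗
emp_id=303: ✓ → 49779
emp_id=304: ✓ → 138188
emp_id=305: ✗
emp_id=306: ✗
emp_id=307: ✗
emp_id=308: ✓ → 63877
emp_id=309: ✗
tenure_sum2 = 53188 + 152878 + 49779 + 138188 + 63877 = 457910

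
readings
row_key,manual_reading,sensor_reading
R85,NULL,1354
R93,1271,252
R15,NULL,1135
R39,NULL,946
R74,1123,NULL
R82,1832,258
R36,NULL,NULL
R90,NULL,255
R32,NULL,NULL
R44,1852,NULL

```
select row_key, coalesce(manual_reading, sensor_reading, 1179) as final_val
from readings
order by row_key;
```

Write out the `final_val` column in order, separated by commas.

row_key=R15: manual_reading=NULL, sensor_reading=1135 → 1135
row_key=R32: manual_reading=NULL, sensor_reading=NULL, → literal 1179 → 1179
row_key=R36: manual_reading=NULL, sensor_reading=NULL, → literal 1179 → 1179
row_key=R39: manual_reading=NULL, sensor_reading=946 → 946
row_key=R44: manual_reading=1852 → 1852
row_key=R74: manual_reading=1123 → 1123
row_key=R82: manual_reading=1832 → 1832
row_key=R85: manual_reading=NULL, sensor_reading=1354 → 1354
row_key=R90: manual_reading=NULL, sensor_reading=255 → 255
row_key=R93: manual_reading=1271 → 1271

1135, 1179, 1179, 946, 1852, 1123, 1832, 1354, 255, 1271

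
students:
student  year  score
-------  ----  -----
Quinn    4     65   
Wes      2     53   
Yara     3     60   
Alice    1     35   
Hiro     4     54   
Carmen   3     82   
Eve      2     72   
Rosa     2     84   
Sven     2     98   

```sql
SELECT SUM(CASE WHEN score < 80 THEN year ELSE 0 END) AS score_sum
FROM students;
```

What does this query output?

student=Quinn: ✓ → 4
student=Wes: ✓ → 2
student=Yara: ✓ → 3
student=Alice: ✓ → 1
student=Hiro: ✓ → 4
student=Carmen: ✗
student=Eve: ✓ → 2
student=Rosa: ✗
student=Sven: ✗
score_sum = 4 + 2 + 3 + 1 + 4 + 2 = 16

16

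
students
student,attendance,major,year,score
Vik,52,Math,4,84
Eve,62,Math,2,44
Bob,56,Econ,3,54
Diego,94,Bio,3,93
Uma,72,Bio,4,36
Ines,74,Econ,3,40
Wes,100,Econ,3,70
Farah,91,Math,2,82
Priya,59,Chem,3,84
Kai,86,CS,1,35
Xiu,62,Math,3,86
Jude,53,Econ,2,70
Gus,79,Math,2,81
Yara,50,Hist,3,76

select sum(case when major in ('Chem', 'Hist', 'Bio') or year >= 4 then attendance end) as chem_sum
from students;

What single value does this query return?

student=Vik: ✓ → 52
student=Eve: ✗
student=Bob: ✗
student=Diego: ✓ → 94
student=Uma: ✓ → 72
student=Ines: ✗
student=Wes: ✗
student=Farah: ✗
student=Priya: ✓ → 59
student=Kai: ✗
student=Xiu: ✗
student=Jude: ✗
student=Gus: ✗
student=Yara: ✓ → 50
chem_sum = 52 + 94 + 72 + 59 + 50 = 327

327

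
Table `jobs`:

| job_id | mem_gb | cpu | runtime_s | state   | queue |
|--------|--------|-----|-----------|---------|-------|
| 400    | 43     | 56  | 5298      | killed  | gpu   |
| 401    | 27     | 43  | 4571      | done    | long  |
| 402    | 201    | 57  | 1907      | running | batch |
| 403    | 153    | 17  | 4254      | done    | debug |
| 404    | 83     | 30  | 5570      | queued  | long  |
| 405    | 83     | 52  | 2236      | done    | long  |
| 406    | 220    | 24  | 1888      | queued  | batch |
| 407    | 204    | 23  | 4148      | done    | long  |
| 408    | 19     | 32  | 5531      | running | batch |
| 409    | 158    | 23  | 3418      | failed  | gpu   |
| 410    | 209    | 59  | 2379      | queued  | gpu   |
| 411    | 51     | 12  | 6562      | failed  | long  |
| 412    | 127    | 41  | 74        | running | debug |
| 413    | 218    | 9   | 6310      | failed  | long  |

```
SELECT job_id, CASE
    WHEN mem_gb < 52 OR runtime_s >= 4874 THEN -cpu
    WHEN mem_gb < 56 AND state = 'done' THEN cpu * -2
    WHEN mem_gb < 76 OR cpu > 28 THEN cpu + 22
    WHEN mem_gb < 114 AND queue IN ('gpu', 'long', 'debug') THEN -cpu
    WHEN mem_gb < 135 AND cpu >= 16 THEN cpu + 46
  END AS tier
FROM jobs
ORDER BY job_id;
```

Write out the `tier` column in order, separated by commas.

job_id=400: mem_gb < 52 OR runtime_s >= 4874 → -56
job_id=401: mem_gb < 52 OR runtime_s >= 4874 → -43
job_id=402: mem_gb < 76 OR cpu > 28 → 79
job_id=403: (no match → NULL) → NULL
job_id=404: mem_gb < 52 OR runtime_s >= 4874 → -30
job_id=405: mem_gb < 76 OR cpu > 28 → 74
job_id=406: (no match → NULL) → NULL
job_id=407: (no match → NULL) → NULL
job_id=408: mem_gb < 52 OR runtime_s >= 4874 → -32
job_id=409: (no match → NULL) → NULL
job_id=410: mem_gb < 76 OR cpu > 28 → 81
job_id=411: mem_gb < 52 OR runtime_s >= 4874 → -12
job_id=412: mem_gb < 76 OR cpu > 28 → 63
job_id=413: mem_gb < 52 OR runtime_s >= 4874 → -9

-56, -43, 79, NULL, -30, 74, NULL, NULL, -32, NULL, 81, -12, 63, -9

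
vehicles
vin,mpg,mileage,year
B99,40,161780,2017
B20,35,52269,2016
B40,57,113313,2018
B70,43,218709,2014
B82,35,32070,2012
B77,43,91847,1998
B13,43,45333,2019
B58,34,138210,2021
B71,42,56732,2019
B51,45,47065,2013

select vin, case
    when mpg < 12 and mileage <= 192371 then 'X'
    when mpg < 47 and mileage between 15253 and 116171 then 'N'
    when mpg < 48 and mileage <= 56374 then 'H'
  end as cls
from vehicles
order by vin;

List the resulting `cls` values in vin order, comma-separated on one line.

vin=B13: mpg < 47 and mileage between 15253 and 116171 → N
vin=B20: mpg < 47 and mileage between 15253 and 116171 → N
vin=B40: (no match → NULL) → NULL
vin=B51: mpg < 47 and mileage between 15253 and 116171 → N
vin=B58: (no match → NULL) → NULL
vin=B70: (no match → NULL) → NULL
vin=B71: mpg < 47 and mileage between 15253 and 116171 → N
vin=B77: mpg < 47 and mileage between 15253 and 116171 → N
vin=B82: mpg < 47 and mileage between 15253 and 116171 → N
vin=B99: (no match → NULL) → NULL

N, N, NULL, N, NULL, NULL, N, N, N, NULL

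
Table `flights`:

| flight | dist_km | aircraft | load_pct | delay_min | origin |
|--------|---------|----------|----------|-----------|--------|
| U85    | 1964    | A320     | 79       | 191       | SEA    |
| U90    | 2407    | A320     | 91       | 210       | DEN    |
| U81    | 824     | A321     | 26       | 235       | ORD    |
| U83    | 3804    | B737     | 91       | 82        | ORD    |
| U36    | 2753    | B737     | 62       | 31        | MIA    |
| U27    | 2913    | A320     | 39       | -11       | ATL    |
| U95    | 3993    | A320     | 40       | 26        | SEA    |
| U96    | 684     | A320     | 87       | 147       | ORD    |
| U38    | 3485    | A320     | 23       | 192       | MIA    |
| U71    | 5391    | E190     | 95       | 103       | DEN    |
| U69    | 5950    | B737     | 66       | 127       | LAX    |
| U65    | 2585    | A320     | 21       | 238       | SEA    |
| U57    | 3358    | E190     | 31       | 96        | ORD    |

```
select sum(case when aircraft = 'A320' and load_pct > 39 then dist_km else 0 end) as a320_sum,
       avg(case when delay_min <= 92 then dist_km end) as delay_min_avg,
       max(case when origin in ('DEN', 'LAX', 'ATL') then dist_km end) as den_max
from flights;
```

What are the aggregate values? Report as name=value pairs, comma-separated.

a320_sum=9048, delay_min_avg=3365.75, den_max=5950

[a320_sum: aircraft = 'A320' and load_pct > 39]
flight=U85: ✓ → 1964
flight=U90: ✓ → 2407
flight=U81: ✗
flight=U83: ✗
flight=U36: ✗
flight=U27: ✗
flight=U95: ✓ → 3993
flight=U96: ✓ → 684
flight=U38: ✗
flight=U71: ✗
flight=U69: ✗
flight=U65: ✗
flight=U57: ✗
a320_sum = 1964 + 2407 + 3993 + 684 = 9048
—
[delay_min_avg: delay_min <= 92]
flight=U85: ✗
flight=U90: ✗
flight=U81: ✗
flight=U83: ✓ → 3804
flight=U36: ✓ → 2753
flight=U27: ✓ → 2913
flight=U95: ✓ → 3993
flight=U96: ✗
flight=U38: ✗
flight=U71: ✗
flight=U69: ✗
flight=U65: ✗
flight=U57: ✗
delay_min_avg = (3804 + 2753 + 2913 + 3993) / 4 = 3365.75
—
[den_max: origin in ('DEN', 'LAX', 'ATL')]
flight=U85: ✗
flight=U90: ✓ → 2407
flight=U81: ✗
flight=U83: ✗
flight=U36: ✗
flight=U27: ✓ → 2913
flight=U95: ✗
flight=U96: ✗
flight=U38: ✗
flight=U71: ✓ → 5391
flight=U69: ✓ → 5950
flight=U65: ✗
flight=U57: ✗
den_max = MAX(2407, 2913, 5391, 5950) = 5950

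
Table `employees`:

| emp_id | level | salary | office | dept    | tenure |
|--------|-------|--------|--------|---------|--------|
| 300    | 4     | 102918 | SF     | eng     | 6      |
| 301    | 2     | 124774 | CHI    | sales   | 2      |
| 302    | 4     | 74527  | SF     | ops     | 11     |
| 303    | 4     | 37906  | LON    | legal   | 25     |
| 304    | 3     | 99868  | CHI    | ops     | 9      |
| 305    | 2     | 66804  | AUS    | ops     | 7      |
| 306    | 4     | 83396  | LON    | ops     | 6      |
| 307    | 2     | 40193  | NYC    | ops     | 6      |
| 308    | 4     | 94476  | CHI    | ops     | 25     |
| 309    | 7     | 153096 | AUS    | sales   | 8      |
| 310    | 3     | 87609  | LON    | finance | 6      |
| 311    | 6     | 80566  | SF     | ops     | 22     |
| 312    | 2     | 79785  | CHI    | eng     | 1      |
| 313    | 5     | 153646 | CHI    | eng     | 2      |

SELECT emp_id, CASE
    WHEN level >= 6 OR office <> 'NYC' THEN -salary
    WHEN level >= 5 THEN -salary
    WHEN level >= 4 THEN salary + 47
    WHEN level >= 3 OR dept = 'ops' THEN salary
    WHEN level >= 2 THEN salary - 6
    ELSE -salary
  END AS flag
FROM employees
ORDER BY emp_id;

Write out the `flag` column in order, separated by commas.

-102918, -124774, -74527, -37906, -99868, -66804, -83396, 40193, -94476, -153096, -87609, -80566, -79785, -153646

emp_id=300: level >= 6 OR office <> 'NYC' → -102918
emp_id=301: level >= 6 OR office <> 'NYC' → -124774
emp_id=302: level >= 6 OR office <> 'NYC' → -74527
emp_id=303: level >= 6 OR office <> 'NYC' → -37906
emp_id=304: level >= 6 OR office <> 'NYC' → -99868
emp_id=305: level >= 6 OR office <> 'NYC' → -66804
emp_id=306: level >= 6 OR office <> 'NYC' → -83396
emp_id=307: level >= 3 OR dept = 'ops' → 40193
emp_id=308: level >= 6 OR office <> 'NYC' → -94476
emp_id=309: level >= 6 OR office <> 'NYC' → -153096
emp_id=310: level >= 6 OR office <> 'NYC' → -87609
emp_id=311: level >= 6 OR office <> 'NYC' → -80566
emp_id=312: level >= 6 OR office <> 'NYC' → -79785
emp_id=313: level >= 6 OR office <> 'NYC' → -153646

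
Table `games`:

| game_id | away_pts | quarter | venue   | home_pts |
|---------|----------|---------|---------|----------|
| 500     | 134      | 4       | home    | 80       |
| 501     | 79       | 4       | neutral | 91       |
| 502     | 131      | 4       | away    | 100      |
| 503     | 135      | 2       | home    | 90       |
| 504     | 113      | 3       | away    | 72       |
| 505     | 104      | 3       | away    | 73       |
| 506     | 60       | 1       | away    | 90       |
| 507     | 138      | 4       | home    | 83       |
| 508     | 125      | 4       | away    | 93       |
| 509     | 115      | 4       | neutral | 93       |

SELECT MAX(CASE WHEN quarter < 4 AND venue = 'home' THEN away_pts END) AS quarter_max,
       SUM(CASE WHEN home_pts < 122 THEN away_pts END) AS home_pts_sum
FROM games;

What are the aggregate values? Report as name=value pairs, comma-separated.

quarter_max=135, home_pts_sum=1134

[quarter_max: quarter < 4 AND venue = 'home']
game_id=500: ✗
game_id=501: ✗
game_id=502: ✗
game_id=503: ✓ → 135
game_id=504: ✗
game_id=505: ✗
game_id=506: ✗
game_id=507: ✗
game_id=508: ✗
game_id=509: ✗
quarter_max = MAX(135) = 135
—
[home_pts_sum: home_pts < 122]
game_id=500: ✓ → 134
game_id=501: ✓ → 79
game_id=502: ✓ → 131
game_id=503: ✓ → 135
game_id=504: ✓ → 113
game_id=505: ✓ → 104
game_id=506: ✓ → 60
game_id=507: ✓ → 138
game_id=508: ✓ → 125
game_id=509: ✓ → 115
home_pts_sum = 134 + 79 + 131 + 135 + 113 + 104 + 60 + 138 + 125 + 115 = 1134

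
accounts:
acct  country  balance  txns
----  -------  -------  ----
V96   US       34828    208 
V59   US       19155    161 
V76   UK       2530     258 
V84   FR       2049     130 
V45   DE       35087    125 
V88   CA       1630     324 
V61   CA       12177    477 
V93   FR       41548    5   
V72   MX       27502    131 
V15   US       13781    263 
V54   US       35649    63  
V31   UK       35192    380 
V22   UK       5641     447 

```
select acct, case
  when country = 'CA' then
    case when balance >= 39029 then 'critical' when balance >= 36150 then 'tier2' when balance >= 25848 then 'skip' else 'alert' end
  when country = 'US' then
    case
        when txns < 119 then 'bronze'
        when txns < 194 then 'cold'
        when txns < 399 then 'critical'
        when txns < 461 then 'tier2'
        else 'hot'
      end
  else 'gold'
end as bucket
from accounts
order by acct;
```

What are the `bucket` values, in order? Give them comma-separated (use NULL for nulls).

critical, gold, gold, gold, bronze, cold, alert, gold, gold, gold, alert, gold, critical

acct=V15: country='US' → inner[txns < 399] → critical
acct=V22: country='UK' → outer ELSE → gold
acct=V31: country='UK' → outer ELSE → gold
acct=V45: country='DE' → outer ELSE → gold
acct=V54: country='US' → inner[txns < 119] → bronze
acct=V59: country='US' → inner[txns < 194] → cold
acct=V61: country='CA' → inner[ELSE] → alert
acct=V72: country='MX' → outer ELSE → gold
acct=V76: country='UK' → outer ELSE → gold
acct=V84: country='FR' → outer ELSE → gold
acct=V88: country='CA' → inner[ELSE] → alert
acct=V93: country='FR' → outer ELSE → gold
acct=V96: country='US' → inner[txns < 399] → critical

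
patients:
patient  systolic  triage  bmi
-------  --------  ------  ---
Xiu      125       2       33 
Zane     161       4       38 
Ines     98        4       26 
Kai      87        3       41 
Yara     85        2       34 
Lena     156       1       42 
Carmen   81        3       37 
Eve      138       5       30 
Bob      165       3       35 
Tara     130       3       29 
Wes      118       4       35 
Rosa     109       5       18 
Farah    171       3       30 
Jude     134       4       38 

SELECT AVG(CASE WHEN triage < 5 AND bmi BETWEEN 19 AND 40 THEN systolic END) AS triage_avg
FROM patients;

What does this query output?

patient=Xiu: ✓ → 125
patient=Zane: ✓ → 161
patient=Ines: ✓ → 98
patient=Kai: ✗
patient=Yara: ✓ → 85
patient=Lena: ✗
patient=Carmen: ✓ → 81
patient=Eve: ✗
patient=Bob: ✓ → 165
patient=Tara: ✓ → 130
patient=Wes: ✓ → 118
patient=Rosa: ✗
patient=Farah: ✓ → 171
patient=Jude: ✓ → 134
triage_avg = (125 + 161 + 98 + 85 + 81 + 165 + 130 + 118 + 171 + 134) / 10 = 126.8

126.8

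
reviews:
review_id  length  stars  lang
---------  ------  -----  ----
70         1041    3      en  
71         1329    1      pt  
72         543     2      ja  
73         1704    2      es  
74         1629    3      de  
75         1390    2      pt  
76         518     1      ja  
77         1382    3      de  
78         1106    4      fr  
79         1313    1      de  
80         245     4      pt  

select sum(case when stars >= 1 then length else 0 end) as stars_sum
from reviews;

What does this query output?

12200

review_id=70: ✓ → 1041
review_id=71: ✓ → 1329
review_id=72: ✓ → 543
review_id=73: ✓ → 1704
review_id=74: ✓ → 1629
review_id=75: ✓ → 1390
review_id=76: ✓ → 518
review_id=77: ✓ → 1382
review_id=78: ✓ → 1106
review_id=79: ✓ → 1313
review_id=80: ✓ → 245
stars_sum = 1041 + 1329 + 543 + 1704 + 1629 + 1390 + 518 + 1382 + 1106 + 1313 + 245 = 12200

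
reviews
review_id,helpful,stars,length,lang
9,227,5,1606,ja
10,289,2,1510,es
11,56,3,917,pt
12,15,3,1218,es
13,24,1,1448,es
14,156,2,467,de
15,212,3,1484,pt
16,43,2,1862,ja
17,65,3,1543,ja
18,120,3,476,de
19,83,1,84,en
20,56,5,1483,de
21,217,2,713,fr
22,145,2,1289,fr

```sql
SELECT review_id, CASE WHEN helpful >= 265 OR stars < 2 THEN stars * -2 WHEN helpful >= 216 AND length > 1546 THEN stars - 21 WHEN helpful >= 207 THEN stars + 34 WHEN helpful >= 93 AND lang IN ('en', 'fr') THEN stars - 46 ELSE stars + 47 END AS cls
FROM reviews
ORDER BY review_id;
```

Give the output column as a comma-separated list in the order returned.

-16, -4, 50, 50, -2, 49, 37, 49, 50, 50, -2, 52, 36, -44

review_id=9: helpful >= 216 AND length > 1546 → -16
review_id=10: helpful >= 265 OR stars < 2 → -4
review_id=11: ELSE → 50
review_id=12: ELSE → 50
review_id=13: helpful >= 265 OR stars < 2 → -2
review_id=14: ELSE → 49
review_id=15: helpful >= 207 → 37
review_id=16: ELSE → 49
review_id=17: ELSE → 50
review_id=18: ELSE → 50
review_id=19: helpful >= 265 OR stars < 2 → -2
review_id=20: ELSE → 52
review_id=21: helpful >= 207 → 36
review_id=22: helpful >= 93 AND lang IN ('en', 'fr') → -44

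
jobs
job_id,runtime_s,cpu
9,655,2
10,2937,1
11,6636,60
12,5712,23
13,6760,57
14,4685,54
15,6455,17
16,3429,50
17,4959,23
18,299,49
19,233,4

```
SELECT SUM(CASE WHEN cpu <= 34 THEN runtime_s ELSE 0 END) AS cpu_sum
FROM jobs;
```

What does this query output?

job_id=9: ✓ → 655
job_id=10: ✓ → 2937
job_id=11: ✗
job_id=12: ✓ → 5712
job_id=13: ✗
job_id=14: ✗
job_id=15: ✓ → 6455
job_id=16: ✗
job_id=17: ✓ → 4959
job_id=18: ✗
job_id=19: ✓ → 233
cpu_sum = 655 + 2937 + 5712 + 6455 + 4959 + 233 = 20951

20951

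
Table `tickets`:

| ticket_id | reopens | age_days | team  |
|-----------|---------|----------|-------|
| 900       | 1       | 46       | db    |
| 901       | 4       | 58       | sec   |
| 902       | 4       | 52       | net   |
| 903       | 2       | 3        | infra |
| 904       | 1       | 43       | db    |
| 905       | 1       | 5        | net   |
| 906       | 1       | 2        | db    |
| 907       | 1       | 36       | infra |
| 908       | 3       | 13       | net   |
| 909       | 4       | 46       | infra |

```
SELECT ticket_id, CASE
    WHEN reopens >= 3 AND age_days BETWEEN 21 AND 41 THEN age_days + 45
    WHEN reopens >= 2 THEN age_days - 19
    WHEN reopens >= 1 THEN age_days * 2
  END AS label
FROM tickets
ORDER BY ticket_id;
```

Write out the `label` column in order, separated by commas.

ticket_id=900: reopens >= 1 → 92
ticket_id=901: reopens >= 2 → 39
ticket_id=902: reopens >= 2 → 33
ticket_id=903: reopens >= 2 → -16
ticket_id=904: reopens >= 1 → 86
ticket_id=905: reopens >= 1 → 10
ticket_id=906: reopens >= 1 → 4
ticket_id=907: reopens >= 1 → 72
ticket_id=908: reopens >= 2 → -6
ticket_id=909: reopens >= 2 → 27

92, 39, 33, -16, 86, 10, 4, 72, -6, 27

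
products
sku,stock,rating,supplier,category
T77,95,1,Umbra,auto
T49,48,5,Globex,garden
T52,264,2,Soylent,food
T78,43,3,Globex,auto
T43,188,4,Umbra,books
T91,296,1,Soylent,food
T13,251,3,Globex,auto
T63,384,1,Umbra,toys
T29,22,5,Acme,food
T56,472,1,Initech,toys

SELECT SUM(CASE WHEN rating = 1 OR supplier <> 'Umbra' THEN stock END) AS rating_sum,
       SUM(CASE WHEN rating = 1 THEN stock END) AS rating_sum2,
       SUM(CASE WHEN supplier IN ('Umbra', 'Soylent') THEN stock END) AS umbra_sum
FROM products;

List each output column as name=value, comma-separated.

rating_sum=1875, rating_sum2=1247, umbra_sum=1227

[rating_sum: rating = 1 OR supplier <> 'Umbra']
sku=T77: ✓ → 95
sku=T49: ✓ → 48
sku=T52: ✓ → 264
sku=T78: ✓ → 43
sku=T43: ✗
sku=T91: ✓ → 296
sku=T13: ✓ → 251
sku=T63: ✓ → 384
sku=T29: ✓ → 22
sku=T56: ✓ → 472
rating_sum = 95 + 48 + 264 + 43 + 296 + 251 + 384 + 22 + 472 = 1875
—
[rating_sum2: rating = 1]
sku=T77: ✓ → 95
sku=T49: ✗
sku=T52: ✗
sku=T78: ✗
sku=T43: ✗
sku=T91: ✓ → 296
sku=T13: ✗
sku=T63: ✓ → 384
sku=T29: ✗
sku=T56: ✓ → 472
rating_sum2 = 95 + 296 + 384 + 472 = 1247
—
[umbra_sum: supplier IN ('Umbra', 'Soylent')]
sku=T77: ✓ → 95
sku=T49: ✗
sku=T52: ✓ → 264
sku=T78: ✗
sku=T43: ✓ → 188
sku=T91: ✓ → 296
sku=T13: ✗
sku=T63: ✓ → 384
sku=T29: ✗
sku=T56: ✗
umbra_sum = 95 + 264 + 188 + 296 + 384 = 1227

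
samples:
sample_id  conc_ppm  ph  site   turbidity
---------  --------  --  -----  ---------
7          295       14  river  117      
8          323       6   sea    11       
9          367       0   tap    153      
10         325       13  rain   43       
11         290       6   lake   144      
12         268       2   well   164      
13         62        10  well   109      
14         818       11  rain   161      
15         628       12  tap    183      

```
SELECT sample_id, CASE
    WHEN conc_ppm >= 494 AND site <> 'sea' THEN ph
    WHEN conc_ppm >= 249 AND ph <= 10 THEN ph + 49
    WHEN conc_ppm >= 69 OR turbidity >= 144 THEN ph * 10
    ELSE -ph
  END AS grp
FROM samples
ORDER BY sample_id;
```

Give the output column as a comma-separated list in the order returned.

140, 55, 49, 130, 55, 51, -10, 11, 12

sample_id=7: conc_ppm >= 69 OR turbidity >= 144 → 140
sample_id=8: conc_ppm >= 249 AND ph <= 10 → 55
sample_id=9: conc_ppm >= 249 AND ph <= 10 → 49
sample_id=10: conc_ppm >= 69 OR turbidity >= 144 → 130
sample_id=11: conc_ppm >= 249 AND ph <= 10 → 55
sample_id=12: conc_ppm >= 249 AND ph <= 10 → 51
sample_id=13: ELSE → -10
sample_id=14: conc_ppm >= 494 AND site <> 'sea' → 11
sample_id=15: conc_ppm >= 494 AND site <> 'sea' → 12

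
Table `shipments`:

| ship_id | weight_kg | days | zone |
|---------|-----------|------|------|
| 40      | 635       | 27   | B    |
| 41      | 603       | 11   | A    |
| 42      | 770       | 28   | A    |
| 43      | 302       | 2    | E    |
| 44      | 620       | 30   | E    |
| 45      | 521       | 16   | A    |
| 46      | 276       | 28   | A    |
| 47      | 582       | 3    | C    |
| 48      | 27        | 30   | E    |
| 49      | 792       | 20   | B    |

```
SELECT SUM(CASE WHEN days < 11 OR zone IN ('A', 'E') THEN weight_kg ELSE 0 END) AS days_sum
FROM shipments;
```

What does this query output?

3701

ship_id=40: ✗
ship_id=41: ✓ → 603
ship_id=42: ✓ → 770
ship_id=43: ✓ → 302
ship_id=44: ✓ → 620
ship_id=45: ✓ → 521
ship_id=46: ✓ → 276
ship_id=47: ✓ → 582
ship_id=48: ✓ → 27
ship_id=49: ✗
days_sum = 603 + 770 + 302 + 620 + 521 + 276 + 582 + 27 = 3701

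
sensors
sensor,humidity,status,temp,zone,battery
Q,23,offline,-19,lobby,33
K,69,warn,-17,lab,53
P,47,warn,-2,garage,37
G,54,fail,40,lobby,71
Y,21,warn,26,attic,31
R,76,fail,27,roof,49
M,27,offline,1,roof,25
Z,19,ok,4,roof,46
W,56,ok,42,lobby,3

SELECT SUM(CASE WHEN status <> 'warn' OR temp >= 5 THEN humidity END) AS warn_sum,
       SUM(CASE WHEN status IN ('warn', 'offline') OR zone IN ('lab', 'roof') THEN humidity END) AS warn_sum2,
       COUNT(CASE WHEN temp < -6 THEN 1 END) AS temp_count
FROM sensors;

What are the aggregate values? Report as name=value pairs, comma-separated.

warn_sum=276, warn_sum2=282, temp_count=2

[warn_sum: status <> 'warn' OR temp >= 5]
sensor=Q: ✓ → 23
sensor=K: ✗
sensor=P: ✗
sensor=G: ✓ → 54
sensor=Y: ✓ → 21
sensor=R: ✓ → 76
sensor=M: ✓ → 27
sensor=Z: ✓ → 19
sensor=W: ✓ → 56
warn_sum = 23 + 54 + 21 + 76 + 27 + 19 + 56 = 276
—
[warn_sum2: status IN ('warn', 'offline') OR zone IN ('lab', 'roof')]
sensor=Q: ✓ → 23
sensor=K: ✓ → 69
sensor=P: ✓ → 47
sensor=G: ✗
sensor=Y: ✓ → 21
sensor=R: ✓ → 76
sensor=M: ✓ → 27
sensor=Z: ✓ → 19
sensor=W: ✗
warn_sum2 = 23 + 69 + 47 + 21 + 76 + 27 + 19 = 282
—
[temp_count: temp < -6]
sensor=Q: ✓ → 1
sensor=K: ✓ → 1
sensor=P: ✗
sensor=G: ✗
sensor=Y: ✗
sensor=R: ✗
sensor=M: ✗
sensor=Z: ✗
sensor=W: ✗
temp_count = COUNT(1, 1) = 2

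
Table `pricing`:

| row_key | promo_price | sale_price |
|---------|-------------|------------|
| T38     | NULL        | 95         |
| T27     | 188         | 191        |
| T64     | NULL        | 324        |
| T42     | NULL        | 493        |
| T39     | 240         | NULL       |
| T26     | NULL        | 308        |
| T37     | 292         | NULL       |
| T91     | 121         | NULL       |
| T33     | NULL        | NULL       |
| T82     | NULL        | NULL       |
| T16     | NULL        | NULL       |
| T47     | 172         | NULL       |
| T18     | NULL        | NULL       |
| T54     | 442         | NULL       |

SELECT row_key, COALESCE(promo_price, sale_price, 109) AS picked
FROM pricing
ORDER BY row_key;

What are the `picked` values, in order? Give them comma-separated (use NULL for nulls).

row_key=T16: promo_price=NULL, sale_price=NULL, → literal 109 → 109
row_key=T18: promo_price=NULL, sale_price=NULL, → literal 109 → 109
row_key=T26: promo_price=NULL, sale_price=308 → 308
row_key=T27: promo_price=188 → 188
row_key=T33: promo_price=NULL, sale_price=NULL, → literal 109 → 109
row_key=T37: promo_price=292 → 292
row_key=T38: promo_price=NULL, sale_price=95 → 95
row_key=T39: promo_price=240 → 240
row_key=T42: promo_price=NULL, sale_price=493 → 493
row_key=T47: promo_price=172 → 172
row_key=T54: promo_price=442 → 442
row_key=T64: promo_price=NULL, sale_price=324 → 324
row_key=T82: promo_price=NULL, sale_price=NULL, → literal 109 → 109
row_key=T91: promo_price=121 → 121

109, 109, 308, 188, 109, 292, 95, 240, 493, 172, 442, 324, 109, 121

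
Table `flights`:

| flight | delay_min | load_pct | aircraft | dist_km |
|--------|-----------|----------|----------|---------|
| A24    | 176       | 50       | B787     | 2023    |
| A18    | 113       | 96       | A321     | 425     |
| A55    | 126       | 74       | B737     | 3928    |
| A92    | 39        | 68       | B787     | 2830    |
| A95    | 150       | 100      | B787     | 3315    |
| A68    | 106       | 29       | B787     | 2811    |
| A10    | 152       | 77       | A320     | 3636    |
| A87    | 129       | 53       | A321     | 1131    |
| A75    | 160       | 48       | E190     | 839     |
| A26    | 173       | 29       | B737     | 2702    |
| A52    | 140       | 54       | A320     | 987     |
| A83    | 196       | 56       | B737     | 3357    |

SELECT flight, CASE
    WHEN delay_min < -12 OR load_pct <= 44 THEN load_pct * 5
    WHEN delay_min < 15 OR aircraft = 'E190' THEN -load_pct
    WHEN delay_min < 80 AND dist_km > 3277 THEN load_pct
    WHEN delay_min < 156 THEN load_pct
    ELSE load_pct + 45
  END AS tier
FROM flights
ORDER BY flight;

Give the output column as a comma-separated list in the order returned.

77, 96, 95, 145, 54, 74, 145, -48, 101, 53, 68, 100

flight=A10: delay_min < 156 → 77
flight=A18: delay_min < 156 → 96
flight=A24: ELSE → 95
flight=A26: delay_min < -12 OR load_pct <= 44 → 145
flight=A52: delay_min < 156 → 54
flight=A55: delay_min < 156 → 74
flight=A68: delay_min < -12 OR load_pct <= 44 → 145
flight=A75: delay_min < 15 OR aircraft = 'E190' → -48
flight=A83: ELSE → 101
flight=A87: delay_min < 156 → 53
flight=A92: delay_min < 156 → 68
flight=A95: delay_min < 156 → 100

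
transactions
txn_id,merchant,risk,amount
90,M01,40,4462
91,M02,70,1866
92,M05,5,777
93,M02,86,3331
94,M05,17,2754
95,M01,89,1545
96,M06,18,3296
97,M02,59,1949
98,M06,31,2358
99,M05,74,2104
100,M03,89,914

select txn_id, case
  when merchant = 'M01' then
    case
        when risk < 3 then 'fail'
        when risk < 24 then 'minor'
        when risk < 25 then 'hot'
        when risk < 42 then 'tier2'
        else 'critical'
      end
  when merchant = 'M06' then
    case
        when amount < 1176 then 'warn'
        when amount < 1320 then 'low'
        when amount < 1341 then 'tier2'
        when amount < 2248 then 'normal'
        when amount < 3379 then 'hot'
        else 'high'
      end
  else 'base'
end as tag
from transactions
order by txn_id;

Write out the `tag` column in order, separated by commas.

txn_id=90: merchant='M01' → inner[risk < 42] → tier2
txn_id=91: merchant='M02' → outer ELSE → base
txn_id=92: merchant='M05' → outer ELSE → base
txn_id=93: merchant='M02' → outer ELSE → base
txn_id=94: merchant='M05' → outer ELSE → base
txn_id=95: merchant='M01' → inner[ELSE] → critical
txn_id=96: merchant='M06' → inner[amount < 3379] → hot
txn_id=97: merchant='M02' → outer ELSE → base
txn_id=98: merchant='M06' → inner[amount < 3379] → hot
txn_id=99: merchant='M05' → outer ELSE → base
txn_id=100: merchant='M03' → outer ELSE → base

tier2, base, base, base, base, critical, hot, base, hot, base, base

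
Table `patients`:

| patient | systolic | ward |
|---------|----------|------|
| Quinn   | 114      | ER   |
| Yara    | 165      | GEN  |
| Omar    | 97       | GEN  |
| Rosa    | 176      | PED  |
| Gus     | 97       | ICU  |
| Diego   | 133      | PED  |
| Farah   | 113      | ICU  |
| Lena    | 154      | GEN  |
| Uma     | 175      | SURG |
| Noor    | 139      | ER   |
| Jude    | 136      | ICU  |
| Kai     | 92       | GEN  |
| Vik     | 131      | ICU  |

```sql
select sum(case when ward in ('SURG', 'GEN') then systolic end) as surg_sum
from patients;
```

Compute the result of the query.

patient=Quinn: ✗
patient=Yara: ✓ → 165
patient=Omar: ✓ → 97
patient=Rosa: ✗
patient=Gus: ✗
patient=Diego: ✗
patient=Farah: ✗
patient=Lena: ✓ → 154
patient=Uma: ✓ → 175
patient=Noor: ✗
patient=Jude: ✗
patient=Kai: ✓ → 92
patient=Vik: ✗
surg_sum = 165 + 97 + 154 + 175 + 92 = 683

683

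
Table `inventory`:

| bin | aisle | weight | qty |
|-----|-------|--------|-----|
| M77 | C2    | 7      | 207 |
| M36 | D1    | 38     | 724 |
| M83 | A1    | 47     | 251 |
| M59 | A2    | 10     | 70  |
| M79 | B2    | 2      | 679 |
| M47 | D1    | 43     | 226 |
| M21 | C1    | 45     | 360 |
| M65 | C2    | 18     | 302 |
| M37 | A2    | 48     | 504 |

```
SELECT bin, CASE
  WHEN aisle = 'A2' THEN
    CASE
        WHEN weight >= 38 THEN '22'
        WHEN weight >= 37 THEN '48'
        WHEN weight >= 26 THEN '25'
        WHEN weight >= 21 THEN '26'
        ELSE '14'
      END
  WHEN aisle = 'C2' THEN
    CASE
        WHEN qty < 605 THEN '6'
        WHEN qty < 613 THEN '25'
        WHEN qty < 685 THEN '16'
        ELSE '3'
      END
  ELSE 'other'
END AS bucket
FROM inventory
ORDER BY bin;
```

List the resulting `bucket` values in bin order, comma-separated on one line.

other, other, 22, other, 14, 6, 6, other, other

bin=M21: aisle='C1' → outer ELSE → other
bin=M36: aisle='D1' → outer ELSE → other
bin=M37: aisle='A2' → inner[weight >= 38] → 22
bin=M47: aisle='D1' → outer ELSE → other
bin=M59: aisle='A2' → inner[ELSE] → 14
bin=M65: aisle='C2' → inner[qty < 605] → 6
bin=M77: aisle='C2' → inner[qty < 605] → 6
bin=M79: aisle='B2' → outer ELSE → other
bin=M83: aisle='A1' → outer ELSE → other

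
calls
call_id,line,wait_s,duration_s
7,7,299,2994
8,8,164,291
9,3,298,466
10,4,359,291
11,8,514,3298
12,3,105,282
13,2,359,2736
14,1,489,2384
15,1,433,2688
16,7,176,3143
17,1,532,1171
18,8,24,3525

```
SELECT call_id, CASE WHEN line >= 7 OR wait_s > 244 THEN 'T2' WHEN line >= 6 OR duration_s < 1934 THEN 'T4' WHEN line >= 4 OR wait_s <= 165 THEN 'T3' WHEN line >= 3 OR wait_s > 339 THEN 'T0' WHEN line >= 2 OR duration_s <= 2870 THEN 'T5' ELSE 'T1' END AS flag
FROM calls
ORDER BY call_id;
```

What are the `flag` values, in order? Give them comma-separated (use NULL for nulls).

T2, T2, T2, T2, T2, T4, T2, T2, T2, T2, T2, T2

call_id=7: line >= 7 OR wait_s > 244 → T2
call_id=8: line >= 7 OR wait_s > 244 → T2
call_id=9: line >= 7 OR wait_s > 244 → T2
call_id=10: line >= 7 OR wait_s > 244 → T2
call_id=11: line >= 7 OR wait_s > 244 → T2
call_id=12: line >= 6 OR duration_s < 1934 → T4
call_id=13: line >= 7 OR wait_s > 244 → T2
call_id=14: line >= 7 OR wait_s > 244 → T2
call_id=15: line >= 7 OR wait_s > 244 → T2
call_id=16: line >= 7 OR wait_s > 244 → T2
call_id=17: line >= 7 OR wait_s > 244 → T2
call_id=18: line >= 7 OR wait_s > 244 → T2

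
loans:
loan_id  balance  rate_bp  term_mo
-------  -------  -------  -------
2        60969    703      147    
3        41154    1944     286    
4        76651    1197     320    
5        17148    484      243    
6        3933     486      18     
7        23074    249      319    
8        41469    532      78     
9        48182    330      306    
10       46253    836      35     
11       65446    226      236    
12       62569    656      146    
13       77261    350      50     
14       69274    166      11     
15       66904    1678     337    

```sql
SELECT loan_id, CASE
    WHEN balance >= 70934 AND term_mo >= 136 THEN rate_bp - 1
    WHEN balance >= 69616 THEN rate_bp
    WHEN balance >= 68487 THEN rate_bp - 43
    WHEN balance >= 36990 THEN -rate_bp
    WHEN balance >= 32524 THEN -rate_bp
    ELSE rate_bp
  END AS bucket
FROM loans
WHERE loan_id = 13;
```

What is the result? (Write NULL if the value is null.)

loan_id = 13: balance=77261, rate_bp=350, term_mo=50.
balance >= 70934 AND term_mo >= 136 → false
balance >= 69616 → true → 350

350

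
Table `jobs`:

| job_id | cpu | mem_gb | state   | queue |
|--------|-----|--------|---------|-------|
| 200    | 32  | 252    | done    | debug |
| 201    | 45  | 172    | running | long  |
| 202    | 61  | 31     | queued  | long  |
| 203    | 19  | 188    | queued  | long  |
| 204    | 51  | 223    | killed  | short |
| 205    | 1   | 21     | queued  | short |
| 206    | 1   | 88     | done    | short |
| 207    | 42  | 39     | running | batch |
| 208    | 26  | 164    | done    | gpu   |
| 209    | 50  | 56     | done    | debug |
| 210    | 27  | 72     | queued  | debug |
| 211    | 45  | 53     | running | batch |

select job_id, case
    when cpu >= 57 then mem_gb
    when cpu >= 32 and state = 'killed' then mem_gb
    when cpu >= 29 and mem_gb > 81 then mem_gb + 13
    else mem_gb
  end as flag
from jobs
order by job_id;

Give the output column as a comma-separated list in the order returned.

265, 185, 31, 188, 223, 21, 88, 39, 164, 56, 72, 53

job_id=200: cpu >= 29 and mem_gb > 81 → 265
job_id=201: cpu >= 29 and mem_gb > 81 → 185
job_id=202: cpu >= 57 → 31
job_id=203: ELSE → 188
job_id=204: cpu >= 32 and state = 'killed' → 223
job_id=205: ELSE → 21
job_id=206: ELSE → 88
job_id=207: ELSE → 39
job_id=208: ELSE → 164
job_id=209: ELSE → 56
job_id=210: ELSE → 72
job_id=211: ELSE → 53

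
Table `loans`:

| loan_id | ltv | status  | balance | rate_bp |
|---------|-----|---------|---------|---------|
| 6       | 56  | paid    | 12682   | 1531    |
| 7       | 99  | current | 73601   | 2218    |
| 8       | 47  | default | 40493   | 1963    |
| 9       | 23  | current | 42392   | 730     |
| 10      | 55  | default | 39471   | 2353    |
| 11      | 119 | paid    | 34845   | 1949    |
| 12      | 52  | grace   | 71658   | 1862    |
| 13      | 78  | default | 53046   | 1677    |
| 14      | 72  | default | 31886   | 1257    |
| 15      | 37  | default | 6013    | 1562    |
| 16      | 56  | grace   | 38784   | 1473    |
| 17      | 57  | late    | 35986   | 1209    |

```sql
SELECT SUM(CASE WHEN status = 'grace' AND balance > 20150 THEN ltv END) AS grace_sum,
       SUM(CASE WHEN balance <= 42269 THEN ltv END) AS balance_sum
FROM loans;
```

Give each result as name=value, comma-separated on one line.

grace_sum=108, balance_sum=499

[grace_sum: status = 'grace' AND balance > 20150]
loan_id=6: ✗
loan_id=7: ✗
loan_id=8: ✗
loan_id=9: ✗
loan_id=10: ✗
loan_id=11: ✗
loan_id=12: ✓ → 52
loan_id=13: ✗
loan_id=14: ✗
loan_id=15: ✗
loan_id=16: ✓ → 56
loan_id=17: ✗
grace_sum = 52 + 56 = 108
—
[balance_sum: balance <= 42269]
loan_id=6: ✓ → 56
loan_id=7: ✗
loan_id=8: ✓ → 47
loan_id=9: ✗
loan_id=10: ✓ → 55
loan_id=11: ✓ → 119
loan_id=12: ✗
loan_id=13: ✗
loan_id=14: ✓ → 72
loan_id=15: ✓ → 37
loan_id=16: ✓ → 56
loan_id=17: ✓ → 57
balance_sum = 56 + 47 + 55 + 119 + 72 + 37 + 56 + 57 = 499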